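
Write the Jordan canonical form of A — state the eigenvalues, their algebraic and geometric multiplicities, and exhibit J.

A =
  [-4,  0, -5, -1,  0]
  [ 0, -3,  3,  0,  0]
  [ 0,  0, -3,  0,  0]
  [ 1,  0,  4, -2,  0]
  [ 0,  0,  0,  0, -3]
J_3(-3) ⊕ J_1(-3) ⊕ J_1(-3)

The characteristic polynomial is
  det(x·I − A) = x^5 + 15*x^4 + 90*x^3 + 270*x^2 + 405*x + 243 = (x + 3)^5

Eigenvalues and multiplicities (the geometric multiplicity of λ is n − rank(A − λI), which equals the number of Jordan blocks for λ):
  λ = -3: algebraic multiplicity = 5, geometric multiplicity = 3

Determining the block sizes for each eigenvalue:
  λ = -3: with am = 5 and gm = 3, the partition is not yet determined (e.g. several partitions of 5 into 3 parts exist). Let N = A − (-3)·I. Computing rank(N^1) = 2, rank(N^2) = 1, rank(N^3) = 0; the number of blocks of size ≥ j is rank(N^{j−1}) − rank(N^j), giving [3, 1, 1]. So we have 1 block(s) of size 3, 2 block(s) of size 1 → block sizes [3, 1, 1]

Assembling the blocks gives a Jordan form
J =
  [-3,  1,  0,  0,  0]
  [ 0, -3,  1,  0,  0]
  [ 0,  0, -3,  0,  0]
  [ 0,  0,  0, -3,  0]
  [ 0,  0,  0,  0, -3]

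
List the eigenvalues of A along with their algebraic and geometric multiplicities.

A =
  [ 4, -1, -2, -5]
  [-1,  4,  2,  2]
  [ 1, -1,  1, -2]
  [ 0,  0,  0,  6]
λ = 3: alg = 3, geom = 2; λ = 6: alg = 1, geom = 1

Step 1 — factor the characteristic polynomial to read off the algebraic multiplicities:
  χ_A(x) = (x - 6)*(x - 3)^3

Step 2 — compute geometric multiplicities via the rank-nullity identity g(λ) = n − rank(A − λI):
  rank(A − (3)·I) = 2, so dim ker(A − (3)·I) = n − 2 = 2
  rank(A − (6)·I) = 3, so dim ker(A − (6)·I) = n − 3 = 1

Summary:
  λ = 3: algebraic multiplicity = 3, geometric multiplicity = 2
  λ = 6: algebraic multiplicity = 1, geometric multiplicity = 1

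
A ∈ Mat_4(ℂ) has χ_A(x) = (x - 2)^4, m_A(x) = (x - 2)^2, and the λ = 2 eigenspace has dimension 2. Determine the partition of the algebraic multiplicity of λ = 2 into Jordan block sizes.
Block sizes for λ = 2: [2, 2]

Step 1 — from the characteristic polynomial, algebraic multiplicity of λ = 2 is 4. From dim ker(A − (2)·I) = 2, there are exactly 2 Jordan blocks for λ = 2.
Step 2 — from the minimal polynomial, the factor (x − 2)^2 tells us the largest block for λ = 2 has size 2.
Step 3 — with total size 4, 2 blocks, and largest block 2, the block sizes (in nonincreasing order) are [2, 2].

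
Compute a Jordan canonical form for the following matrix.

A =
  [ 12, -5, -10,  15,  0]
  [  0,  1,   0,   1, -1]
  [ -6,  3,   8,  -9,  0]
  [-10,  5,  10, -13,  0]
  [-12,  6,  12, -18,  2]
J_3(2) ⊕ J_1(2) ⊕ J_1(2)

The characteristic polynomial is
  det(x·I − A) = x^5 - 10*x^4 + 40*x^3 - 80*x^2 + 80*x - 32 = (x - 2)^5

Eigenvalues and multiplicities (the geometric multiplicity of λ is n − rank(A − λI), which equals the number of Jordan blocks for λ):
  λ = 2: algebraic multiplicity = 5, geometric multiplicity = 3

Determining the block sizes for each eigenvalue:
  λ = 2: with am = 5 and gm = 3, the partition is not yet determined (e.g. several partitions of 5 into 3 parts exist). Let N = A − (2)·I. Computing rank(N^1) = 2, rank(N^2) = 1, rank(N^3) = 0; the number of blocks of size ≥ j is rank(N^{j−1}) − rank(N^j), giving [3, 1, 1]. So we have 1 block(s) of size 3, 2 block(s) of size 1 → block sizes [3, 1, 1]

Assembling the blocks gives a Jordan form
J =
  [2, 1, 0, 0, 0]
  [0, 2, 1, 0, 0]
  [0, 0, 2, 0, 0]
  [0, 0, 0, 2, 0]
  [0, 0, 0, 0, 2]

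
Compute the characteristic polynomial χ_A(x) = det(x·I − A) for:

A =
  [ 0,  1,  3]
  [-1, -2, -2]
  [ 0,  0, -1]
x^3 + 3*x^2 + 3*x + 1

Expanding det(x·I − A) (e.g. by cofactor expansion or by noting that A is similar to its Jordan form J, which has the same characteristic polynomial as A) gives
  χ_A(x) = x^3 + 3*x^2 + 3*x + 1
which factors as (x + 1)^3. The eigenvalues (with algebraic multiplicities) are λ = -1 with multiplicity 3.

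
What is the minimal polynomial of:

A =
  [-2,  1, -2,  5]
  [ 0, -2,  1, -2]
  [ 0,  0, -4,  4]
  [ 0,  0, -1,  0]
x^2 + 4*x + 4

The characteristic polynomial is χ_A(x) = (x + 2)^4, so the eigenvalues are known. The minimal polynomial is
  m_A(x) = Π_λ (x − λ)^{k_λ}
where k_λ is the size of the *largest* Jordan block for λ (equivalently, the smallest k with (A − λI)^k v = 0 for every generalised eigenvector v of λ).

  λ = -2: largest Jordan block has size 2, contributing (x + 2)^2

So m_A(x) = (x + 2)^2 = x^2 + 4*x + 4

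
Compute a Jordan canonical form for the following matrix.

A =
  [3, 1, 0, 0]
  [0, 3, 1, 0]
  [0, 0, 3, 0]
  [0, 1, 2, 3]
J_3(3) ⊕ J_1(3)

The characteristic polynomial is
  det(x·I − A) = x^4 - 12*x^3 + 54*x^2 - 108*x + 81 = (x - 3)^4

Eigenvalues and multiplicities (the geometric multiplicity of λ is n − rank(A − λI), which equals the number of Jordan blocks for λ):
  λ = 3: algebraic multiplicity = 4, geometric multiplicity = 2

Determining the block sizes for each eigenvalue:
  λ = 3: with am = 4 and gm = 2, the partition is not yet determined (e.g. several partitions of 4 into 2 parts exist). Let N = A − (3)·I. Computing rank(N^1) = 2, rank(N^2) = 1, rank(N^3) = 0; the number of blocks of size ≥ j is rank(N^{j−1}) − rank(N^j), giving [2, 1, 1]. So we have 1 block(s) of size 3, 1 block(s) of size 1 → block sizes [3, 1]

Assembling the blocks gives a Jordan form
J =
  [3, 1, 0, 0]
  [0, 3, 1, 0]
  [0, 0, 3, 0]
  [0, 0, 0, 3]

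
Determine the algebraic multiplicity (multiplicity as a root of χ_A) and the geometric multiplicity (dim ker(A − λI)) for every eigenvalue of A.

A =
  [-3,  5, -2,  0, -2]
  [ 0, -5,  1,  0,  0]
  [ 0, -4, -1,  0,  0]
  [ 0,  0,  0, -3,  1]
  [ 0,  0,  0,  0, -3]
λ = -3: alg = 5, geom = 2

Step 1 — factor the characteristic polynomial to read off the algebraic multiplicities:
  χ_A(x) = (x + 3)^5

Step 2 — compute geometric multiplicities via the rank-nullity identity g(λ) = n − rank(A − λI):
  rank(A − (-3)·I) = 3, so dim ker(A − (-3)·I) = n − 3 = 2

Summary:
  λ = -3: algebraic multiplicity = 5, geometric multiplicity = 2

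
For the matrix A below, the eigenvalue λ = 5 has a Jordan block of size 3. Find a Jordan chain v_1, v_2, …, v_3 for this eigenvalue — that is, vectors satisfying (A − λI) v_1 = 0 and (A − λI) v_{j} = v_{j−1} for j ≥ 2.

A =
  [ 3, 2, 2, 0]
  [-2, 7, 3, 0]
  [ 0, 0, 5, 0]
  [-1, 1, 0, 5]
A Jordan chain for λ = 5 of length 3:
v_1 = (2, 2, 0, 1)ᵀ
v_2 = (2, 3, 0, 0)ᵀ
v_3 = (0, 0, 1, 0)ᵀ

Let N = A − (5)·I. We want v_3 with N^3 v_3 = 0 but N^2 v_3 ≠ 0; then v_{j-1} := N · v_j for j = 3, …, 2.

Pick v_3 = (0, 0, 1, 0)ᵀ.
Then v_2 = N · v_3 = (2, 3, 0, 0)ᵀ.
Then v_1 = N · v_2 = (2, 2, 0, 1)ᵀ.

Sanity check: (A − (5)·I) v_1 = (0, 0, 0, 0)ᵀ = 0. ✓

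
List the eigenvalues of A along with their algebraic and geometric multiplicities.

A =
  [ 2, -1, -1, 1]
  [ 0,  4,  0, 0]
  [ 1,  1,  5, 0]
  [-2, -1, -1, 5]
λ = 4: alg = 4, geom = 2

Step 1 — factor the characteristic polynomial to read off the algebraic multiplicities:
  χ_A(x) = (x - 4)^4

Step 2 — compute geometric multiplicities via the rank-nullity identity g(λ) = n − rank(A − λI):
  rank(A − (4)·I) = 2, so dim ker(A − (4)·I) = n − 2 = 2

Summary:
  λ = 4: algebraic multiplicity = 4, geometric multiplicity = 2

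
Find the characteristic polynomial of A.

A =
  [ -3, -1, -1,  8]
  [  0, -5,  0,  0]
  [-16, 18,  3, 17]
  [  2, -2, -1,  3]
x^4 + 2*x^3 - 39*x^2 - 40*x + 400

Expanding det(x·I − A) (e.g. by cofactor expansion or by noting that A is similar to its Jordan form J, which has the same characteristic polynomial as A) gives
  χ_A(x) = x^4 + 2*x^3 - 39*x^2 - 40*x + 400
which factors as (x - 4)^2*(x + 5)^2. The eigenvalues (with algebraic multiplicities) are λ = -5 with multiplicity 2, λ = 4 with multiplicity 2.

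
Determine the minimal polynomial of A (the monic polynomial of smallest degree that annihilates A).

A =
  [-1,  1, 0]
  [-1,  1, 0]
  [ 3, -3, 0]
x^2

The characteristic polynomial is χ_A(x) = x^3, so the eigenvalues are known. The minimal polynomial is
  m_A(x) = Π_λ (x − λ)^{k_λ}
where k_λ is the size of the *largest* Jordan block for λ (equivalently, the smallest k with (A − λI)^k v = 0 for every generalised eigenvector v of λ).

  λ = 0: largest Jordan block has size 2, contributing (x − 0)^2

So m_A(x) = x^2 = x^2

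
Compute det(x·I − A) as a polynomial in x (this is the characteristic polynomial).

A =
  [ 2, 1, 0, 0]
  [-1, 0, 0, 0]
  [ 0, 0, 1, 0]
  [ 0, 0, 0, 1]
x^4 - 4*x^3 + 6*x^2 - 4*x + 1

Expanding det(x·I − A) (e.g. by cofactor expansion or by noting that A is similar to its Jordan form J, which has the same characteristic polynomial as A) gives
  χ_A(x) = x^4 - 4*x^3 + 6*x^2 - 4*x + 1
which factors as (x - 1)^4. The eigenvalues (with algebraic multiplicities) are λ = 1 with multiplicity 4.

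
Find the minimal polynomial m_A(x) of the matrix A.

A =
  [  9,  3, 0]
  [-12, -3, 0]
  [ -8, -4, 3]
x^2 - 6*x + 9

The characteristic polynomial is χ_A(x) = (x - 3)^3, so the eigenvalues are known. The minimal polynomial is
  m_A(x) = Π_λ (x − λ)^{k_λ}
where k_λ is the size of the *largest* Jordan block for λ (equivalently, the smallest k with (A − λI)^k v = 0 for every generalised eigenvector v of λ).

  λ = 3: largest Jordan block has size 2, contributing (x − 3)^2

So m_A(x) = (x - 3)^2 = x^2 - 6*x + 9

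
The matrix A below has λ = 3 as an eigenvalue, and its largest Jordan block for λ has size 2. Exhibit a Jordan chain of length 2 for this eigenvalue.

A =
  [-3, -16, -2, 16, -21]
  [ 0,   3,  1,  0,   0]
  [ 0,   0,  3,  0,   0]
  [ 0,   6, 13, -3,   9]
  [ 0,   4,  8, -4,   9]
A Jordan chain for λ = 3 of length 2:
v_1 = (-2, 0, 0, -6, -4)ᵀ
v_2 = (3, -1, 0, 0, 0)ᵀ

Let N = A − (3)·I. We want v_2 with N^2 v_2 = 0 but N^1 v_2 ≠ 0; then v_{j-1} := N · v_j for j = 2, …, 2.

Pick v_2 = (3, -1, 0, 0, 0)ᵀ.
Then v_1 = N · v_2 = (-2, 0, 0, -6, -4)ᵀ.

Sanity check: (A − (3)·I) v_1 = (0, 0, 0, 0, 0)ᵀ = 0. ✓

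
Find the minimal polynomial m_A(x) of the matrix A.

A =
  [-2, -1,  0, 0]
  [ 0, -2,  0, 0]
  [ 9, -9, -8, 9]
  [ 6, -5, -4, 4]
x^2 + 4*x + 4

The characteristic polynomial is χ_A(x) = (x + 2)^4, so the eigenvalues are known. The minimal polynomial is
  m_A(x) = Π_λ (x − λ)^{k_λ}
where k_λ is the size of the *largest* Jordan block for λ (equivalently, the smallest k with (A − λI)^k v = 0 for every generalised eigenvector v of λ).

  λ = -2: largest Jordan block has size 2, contributing (x + 2)^2

So m_A(x) = (x + 2)^2 = x^2 + 4*x + 4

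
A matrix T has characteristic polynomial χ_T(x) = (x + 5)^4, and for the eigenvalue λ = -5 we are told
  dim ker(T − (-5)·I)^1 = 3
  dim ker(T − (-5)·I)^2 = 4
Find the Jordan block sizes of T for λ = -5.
Block sizes for λ = -5: [2, 1, 1]

From the dimensions of kernels of powers, the number of Jordan blocks of size at least j is d_j − d_{j−1} where d_j = dim ker(N^j) (with d_0 = 0). Computing the differences gives [3, 1].
The number of blocks of size exactly k is (#blocks of size ≥ k) − (#blocks of size ≥ k + 1), so the partition is: 2 block(s) of size 1, 1 block(s) of size 2.
In nonincreasing order the block sizes are [2, 1, 1].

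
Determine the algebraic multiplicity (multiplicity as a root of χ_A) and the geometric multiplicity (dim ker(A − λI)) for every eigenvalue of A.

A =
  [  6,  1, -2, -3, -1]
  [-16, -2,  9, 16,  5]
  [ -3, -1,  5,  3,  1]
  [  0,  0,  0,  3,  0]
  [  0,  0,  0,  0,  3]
λ = 3: alg = 5, geom = 3

Step 1 — factor the characteristic polynomial to read off the algebraic multiplicities:
  χ_A(x) = (x - 3)^5

Step 2 — compute geometric multiplicities via the rank-nullity identity g(λ) = n − rank(A − λI):
  rank(A − (3)·I) = 2, so dim ker(A − (3)·I) = n − 2 = 3

Summary:
  λ = 3: algebraic multiplicity = 5, geometric multiplicity = 3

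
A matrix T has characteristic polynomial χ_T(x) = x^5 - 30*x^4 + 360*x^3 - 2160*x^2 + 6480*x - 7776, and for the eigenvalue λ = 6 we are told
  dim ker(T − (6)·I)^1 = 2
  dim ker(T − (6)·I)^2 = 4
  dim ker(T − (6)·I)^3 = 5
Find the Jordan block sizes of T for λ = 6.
Block sizes for λ = 6: [3, 2]

From the dimensions of kernels of powers, the number of Jordan blocks of size at least j is d_j − d_{j−1} where d_j = dim ker(N^j) (with d_0 = 0). Computing the differences gives [2, 2, 1].
The number of blocks of size exactly k is (#blocks of size ≥ k) − (#blocks of size ≥ k + 1), so the partition is: 1 block(s) of size 2, 1 block(s) of size 3.
In nonincreasing order the block sizes are [3, 2].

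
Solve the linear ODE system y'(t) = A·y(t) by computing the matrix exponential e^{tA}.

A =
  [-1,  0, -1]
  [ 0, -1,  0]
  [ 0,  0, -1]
e^{tA} =
  [exp(-t), 0, -t*exp(-t)]
  [0, exp(-t), 0]
  [0, 0, exp(-t)]

Strategy: write A = P · J · P⁻¹ where J is a Jordan canonical form, so e^{tA} = P · e^{tJ} · P⁻¹, and e^{tJ} can be computed block-by-block.

A has Jordan form
J =
  [-1,  1,  0]
  [ 0, -1,  0]
  [ 0,  0, -1]
(up to reordering of blocks).

Per-block formulas:
  For a 2×2 Jordan block J_2(-1): exp(t · J_2(-1)) = e^(-1t)·(I + t·N), where N is the 2×2 nilpotent shift.
  For a 1×1 block at λ = -1: exp(t · [-1]) = [e^(-1t)].

After assembling e^{tJ} and conjugating by P, we get:

e^{tA} =
  [exp(-t), 0, -t*exp(-t)]
  [0, exp(-t), 0]
  [0, 0, exp(-t)]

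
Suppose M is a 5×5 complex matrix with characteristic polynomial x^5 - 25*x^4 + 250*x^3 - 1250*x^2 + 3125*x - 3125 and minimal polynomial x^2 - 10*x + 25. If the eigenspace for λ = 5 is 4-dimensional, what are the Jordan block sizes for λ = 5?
Block sizes for λ = 5: [2, 1, 1, 1]

Step 1 — from the characteristic polynomial, algebraic multiplicity of λ = 5 is 5. From dim ker(M − (5)·I) = 4, there are exactly 4 Jordan blocks for λ = 5.
Step 2 — from the minimal polynomial, the factor (x − 5)^2 tells us the largest block for λ = 5 has size 2.
Step 3 — with total size 5, 4 blocks, and largest block 2, the block sizes (in nonincreasing order) are [2, 1, 1, 1].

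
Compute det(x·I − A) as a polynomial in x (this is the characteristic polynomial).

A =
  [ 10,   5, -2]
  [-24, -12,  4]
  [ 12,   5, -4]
x^3 + 6*x^2 + 12*x + 8

Expanding det(x·I − A) (e.g. by cofactor expansion or by noting that A is similar to its Jordan form J, which has the same characteristic polynomial as A) gives
  χ_A(x) = x^3 + 6*x^2 + 12*x + 8
which factors as (x + 2)^3. The eigenvalues (with algebraic multiplicities) are λ = -2 with multiplicity 3.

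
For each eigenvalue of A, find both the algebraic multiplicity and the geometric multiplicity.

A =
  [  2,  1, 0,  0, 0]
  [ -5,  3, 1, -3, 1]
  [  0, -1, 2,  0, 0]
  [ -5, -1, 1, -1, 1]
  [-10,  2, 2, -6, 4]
λ = 2: alg = 5, geom = 3

Step 1 — factor the characteristic polynomial to read off the algebraic multiplicities:
  χ_A(x) = (x - 2)^5

Step 2 — compute geometric multiplicities via the rank-nullity identity g(λ) = n − rank(A − λI):
  rank(A − (2)·I) = 2, so dim ker(A − (2)·I) = n − 2 = 3

Summary:
  λ = 2: algebraic multiplicity = 5, geometric multiplicity = 3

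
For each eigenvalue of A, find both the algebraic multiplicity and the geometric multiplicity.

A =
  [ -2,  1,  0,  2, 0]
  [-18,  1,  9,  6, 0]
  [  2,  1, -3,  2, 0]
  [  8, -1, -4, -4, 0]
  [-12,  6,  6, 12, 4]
λ = -2: alg = 4, geom = 2; λ = 4: alg = 1, geom = 1

Step 1 — factor the characteristic polynomial to read off the algebraic multiplicities:
  χ_A(x) = (x - 4)*(x + 2)^4

Step 2 — compute geometric multiplicities via the rank-nullity identity g(λ) = n − rank(A − λI):
  rank(A − (-2)·I) = 3, so dim ker(A − (-2)·I) = n − 3 = 2
  rank(A − (4)·I) = 4, so dim ker(A − (4)·I) = n − 4 = 1

Summary:
  λ = -2: algebraic multiplicity = 4, geometric multiplicity = 2
  λ = 4: algebraic multiplicity = 1, geometric multiplicity = 1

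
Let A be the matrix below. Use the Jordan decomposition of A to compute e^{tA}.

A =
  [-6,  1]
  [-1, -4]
e^{tA} =
  [-t*exp(-5*t) + exp(-5*t), t*exp(-5*t)]
  [-t*exp(-5*t), t*exp(-5*t) + exp(-5*t)]

Strategy: write A = P · J · P⁻¹ where J is a Jordan canonical form, so e^{tA} = P · e^{tJ} · P⁻¹, and e^{tJ} can be computed block-by-block.

A has Jordan form
J =
  [-5,  1]
  [ 0, -5]
(up to reordering of blocks).

Per-block formulas:
  For a 2×2 Jordan block J_2(-5): exp(t · J_2(-5)) = e^(-5t)·(I + t·N), where N is the 2×2 nilpotent shift.

After assembling e^{tJ} and conjugating by P, we get:

e^{tA} =
  [-t*exp(-5*t) + exp(-5*t), t*exp(-5*t)]
  [-t*exp(-5*t), t*exp(-5*t) + exp(-5*t)]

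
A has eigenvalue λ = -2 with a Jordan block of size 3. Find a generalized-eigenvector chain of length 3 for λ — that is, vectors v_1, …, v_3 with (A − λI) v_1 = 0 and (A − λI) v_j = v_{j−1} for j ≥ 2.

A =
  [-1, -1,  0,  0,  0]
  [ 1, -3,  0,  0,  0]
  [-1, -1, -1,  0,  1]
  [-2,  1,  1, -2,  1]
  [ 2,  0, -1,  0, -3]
A Jordan chain for λ = -2 of length 3:
v_1 = (0, 0, -1, 0, 1)ᵀ
v_2 = (1, 1, -1, -2, 2)ᵀ
v_3 = (1, 0, 0, 0, 0)ᵀ

Let N = A − (-2)·I. We want v_3 with N^3 v_3 = 0 but N^2 v_3 ≠ 0; then v_{j-1} := N · v_j for j = 3, …, 2.

Pick v_3 = (1, 0, 0, 0, 0)ᵀ.
Then v_2 = N · v_3 = (1, 1, -1, -2, 2)ᵀ.
Then v_1 = N · v_2 = (0, 0, -1, 0, 1)ᵀ.

Sanity check: (A − (-2)·I) v_1 = (0, 0, 0, 0, 0)ᵀ = 0. ✓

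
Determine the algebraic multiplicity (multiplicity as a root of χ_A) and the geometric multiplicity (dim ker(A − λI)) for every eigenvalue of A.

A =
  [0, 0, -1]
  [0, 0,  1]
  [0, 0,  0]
λ = 0: alg = 3, geom = 2

Step 1 — factor the characteristic polynomial to read off the algebraic multiplicities:
  χ_A(x) = x^3

Step 2 — compute geometric multiplicities via the rank-nullity identity g(λ) = n − rank(A − λI):
  rank(A − (0)·I) = 1, so dim ker(A − (0)·I) = n − 1 = 2

Summary:
  λ = 0: algebraic multiplicity = 3, geometric multiplicity = 2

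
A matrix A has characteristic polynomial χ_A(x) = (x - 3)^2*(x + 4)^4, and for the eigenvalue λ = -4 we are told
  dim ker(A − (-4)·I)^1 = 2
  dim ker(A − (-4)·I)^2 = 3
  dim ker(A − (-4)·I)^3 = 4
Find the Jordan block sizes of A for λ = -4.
Block sizes for λ = -4: [3, 1]

From the dimensions of kernels of powers, the number of Jordan blocks of size at least j is d_j − d_{j−1} where d_j = dim ker(N^j) (with d_0 = 0). Computing the differences gives [2, 1, 1].
The number of blocks of size exactly k is (#blocks of size ≥ k) − (#blocks of size ≥ k + 1), so the partition is: 1 block(s) of size 1, 1 block(s) of size 3.
In nonincreasing order the block sizes are [3, 1].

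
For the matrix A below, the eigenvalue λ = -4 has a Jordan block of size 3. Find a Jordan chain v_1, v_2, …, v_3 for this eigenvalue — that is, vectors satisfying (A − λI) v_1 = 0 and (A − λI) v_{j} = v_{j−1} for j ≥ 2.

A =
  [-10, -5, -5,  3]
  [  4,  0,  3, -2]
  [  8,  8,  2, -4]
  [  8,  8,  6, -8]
A Jordan chain for λ = -4 of length 3:
v_1 = (-6, 4, 8, 8)ᵀ
v_2 = (-5, 4, 8, 8)ᵀ
v_3 = (0, 1, 0, 0)ᵀ

Let N = A − (-4)·I. We want v_3 with N^3 v_3 = 0 but N^2 v_3 ≠ 0; then v_{j-1} := N · v_j for j = 3, …, 2.

Pick v_3 = (0, 1, 0, 0)ᵀ.
Then v_2 = N · v_3 = (-5, 4, 8, 8)ᵀ.
Then v_1 = N · v_2 = (-6, 4, 8, 8)ᵀ.

Sanity check: (A − (-4)·I) v_1 = (0, 0, 0, 0)ᵀ = 0. ✓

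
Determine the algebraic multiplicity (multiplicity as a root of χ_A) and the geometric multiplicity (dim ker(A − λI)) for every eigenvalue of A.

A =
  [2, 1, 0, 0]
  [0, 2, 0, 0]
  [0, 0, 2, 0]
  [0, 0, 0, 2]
λ = 2: alg = 4, geom = 3

Step 1 — factor the characteristic polynomial to read off the algebraic multiplicities:
  χ_A(x) = (x - 2)^4

Step 2 — compute geometric multiplicities via the rank-nullity identity g(λ) = n − rank(A − λI):
  rank(A − (2)·I) = 1, so dim ker(A − (2)·I) = n − 1 = 3

Summary:
  λ = 2: algebraic multiplicity = 4, geometric multiplicity = 3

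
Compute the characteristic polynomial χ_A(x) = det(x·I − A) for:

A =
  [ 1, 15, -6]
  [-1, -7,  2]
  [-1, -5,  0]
x^3 + 6*x^2 + 12*x + 8

Expanding det(x·I − A) (e.g. by cofactor expansion or by noting that A is similar to its Jordan form J, which has the same characteristic polynomial as A) gives
  χ_A(x) = x^3 + 6*x^2 + 12*x + 8
which factors as (x + 2)^3. The eigenvalues (with algebraic multiplicities) are λ = -2 with multiplicity 3.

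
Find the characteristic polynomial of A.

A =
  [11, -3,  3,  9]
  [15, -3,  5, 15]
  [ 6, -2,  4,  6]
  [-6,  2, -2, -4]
x^4 - 8*x^3 + 24*x^2 - 32*x + 16

Expanding det(x·I − A) (e.g. by cofactor expansion or by noting that A is similar to its Jordan form J, which has the same characteristic polynomial as A) gives
  χ_A(x) = x^4 - 8*x^3 + 24*x^2 - 32*x + 16
which factors as (x - 2)^4. The eigenvalues (with algebraic multiplicities) are λ = 2 with multiplicity 4.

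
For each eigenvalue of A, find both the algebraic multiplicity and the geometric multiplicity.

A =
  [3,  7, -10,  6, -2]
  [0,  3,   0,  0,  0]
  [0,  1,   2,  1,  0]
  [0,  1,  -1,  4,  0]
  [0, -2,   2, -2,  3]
λ = 3: alg = 5, geom = 3

Step 1 — factor the characteristic polynomial to read off the algebraic multiplicities:
  χ_A(x) = (x - 3)^5

Step 2 — compute geometric multiplicities via the rank-nullity identity g(λ) = n − rank(A − λI):
  rank(A − (3)·I) = 2, so dim ker(A − (3)·I) = n − 2 = 3

Summary:
  λ = 3: algebraic multiplicity = 5, geometric multiplicity = 3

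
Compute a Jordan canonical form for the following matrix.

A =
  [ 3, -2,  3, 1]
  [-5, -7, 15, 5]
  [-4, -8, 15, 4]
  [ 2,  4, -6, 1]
J_3(3) ⊕ J_1(3)

The characteristic polynomial is
  det(x·I − A) = x^4 - 12*x^3 + 54*x^2 - 108*x + 81 = (x - 3)^4

Eigenvalues and multiplicities (the geometric multiplicity of λ is n − rank(A − λI), which equals the number of Jordan blocks for λ):
  λ = 3: algebraic multiplicity = 4, geometric multiplicity = 2

Determining the block sizes for each eigenvalue:
  λ = 3: with am = 4 and gm = 2, the partition is not yet determined (e.g. several partitions of 4 into 2 parts exist). Let N = A − (3)·I. Computing rank(N^1) = 2, rank(N^2) = 1, rank(N^3) = 0; the number of blocks of size ≥ j is rank(N^{j−1}) − rank(N^j), giving [2, 1, 1]. So we have 1 block(s) of size 3, 1 block(s) of size 1 → block sizes [3, 1]

Assembling the blocks gives a Jordan form
J =
  [3, 1, 0, 0]
  [0, 3, 1, 0]
  [0, 0, 3, 0]
  [0, 0, 0, 3]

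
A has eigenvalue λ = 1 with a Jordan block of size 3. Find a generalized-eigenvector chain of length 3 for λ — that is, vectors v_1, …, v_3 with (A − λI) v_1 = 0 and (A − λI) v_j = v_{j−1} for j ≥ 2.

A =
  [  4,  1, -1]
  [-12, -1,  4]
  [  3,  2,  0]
A Jordan chain for λ = 1 of length 3:
v_1 = (-6, 0, -18)ᵀ
v_2 = (3, -12, 3)ᵀ
v_3 = (1, 0, 0)ᵀ

Let N = A − (1)·I. We want v_3 with N^3 v_3 = 0 but N^2 v_3 ≠ 0; then v_{j-1} := N · v_j for j = 3, …, 2.

Pick v_3 = (1, 0, 0)ᵀ.
Then v_2 = N · v_3 = (3, -12, 3)ᵀ.
Then v_1 = N · v_2 = (-6, 0, -18)ᵀ.

Sanity check: (A − (1)·I) v_1 = (0, 0, 0)ᵀ = 0. ✓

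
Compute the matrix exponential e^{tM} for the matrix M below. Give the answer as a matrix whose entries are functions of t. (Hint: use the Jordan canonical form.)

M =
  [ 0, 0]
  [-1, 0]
e^{tM} =
  [1, 0]
  [-t, 1]

Strategy: write M = P · J · P⁻¹ where J is a Jordan canonical form, so e^{tM} = P · e^{tJ} · P⁻¹, and e^{tJ} can be computed block-by-block.

M has Jordan form
J =
  [0, 1]
  [0, 0]
(up to reordering of blocks).

Per-block formulas:
  For a 2×2 Jordan block J_2(0): exp(t · J_2(0)) = e^(0t)·(I + t·N), where N is the 2×2 nilpotent shift.

After assembling e^{tJ} and conjugating by P, we get:

e^{tM} =
  [1, 0]
  [-t, 1]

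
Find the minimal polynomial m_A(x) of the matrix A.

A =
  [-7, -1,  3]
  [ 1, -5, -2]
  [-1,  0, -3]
x^3 + 15*x^2 + 75*x + 125

The characteristic polynomial is χ_A(x) = (x + 5)^3, so the eigenvalues are known. The minimal polynomial is
  m_A(x) = Π_λ (x − λ)^{k_λ}
where k_λ is the size of the *largest* Jordan block for λ (equivalently, the smallest k with (A − λI)^k v = 0 for every generalised eigenvector v of λ).

  λ = -5: largest Jordan block has size 3, contributing (x + 5)^3

So m_A(x) = (x + 5)^3 = x^3 + 15*x^2 + 75*x + 125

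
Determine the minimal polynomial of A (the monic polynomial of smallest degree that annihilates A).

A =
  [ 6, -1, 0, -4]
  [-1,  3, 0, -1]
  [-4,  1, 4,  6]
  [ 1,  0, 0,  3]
x^3 - 12*x^2 + 48*x - 64

The characteristic polynomial is χ_A(x) = (x - 4)^4, so the eigenvalues are known. The minimal polynomial is
  m_A(x) = Π_λ (x − λ)^{k_λ}
where k_λ is the size of the *largest* Jordan block for λ (equivalently, the smallest k with (A − λI)^k v = 0 for every generalised eigenvector v of λ).

  λ = 4: largest Jordan block has size 3, contributing (x − 4)^3

So m_A(x) = (x - 4)^3 = x^3 - 12*x^2 + 48*x - 64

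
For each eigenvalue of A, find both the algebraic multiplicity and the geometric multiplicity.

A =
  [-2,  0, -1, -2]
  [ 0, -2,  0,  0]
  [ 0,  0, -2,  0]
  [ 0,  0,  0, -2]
λ = -2: alg = 4, geom = 3

Step 1 — factor the characteristic polynomial to read off the algebraic multiplicities:
  χ_A(x) = (x + 2)^4

Step 2 — compute geometric multiplicities via the rank-nullity identity g(λ) = n − rank(A − λI):
  rank(A − (-2)·I) = 1, so dim ker(A − (-2)·I) = n − 1 = 3

Summary:
  λ = -2: algebraic multiplicity = 4, geometric multiplicity = 3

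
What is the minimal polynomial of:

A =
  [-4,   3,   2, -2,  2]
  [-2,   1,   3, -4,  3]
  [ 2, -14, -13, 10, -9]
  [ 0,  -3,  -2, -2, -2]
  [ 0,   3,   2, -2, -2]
x^3 + 12*x^2 + 48*x + 64

The characteristic polynomial is χ_A(x) = (x + 4)^5, so the eigenvalues are known. The minimal polynomial is
  m_A(x) = Π_λ (x − λ)^{k_λ}
where k_λ is the size of the *largest* Jordan block for λ (equivalently, the smallest k with (A − λI)^k v = 0 for every generalised eigenvector v of λ).

  λ = -4: largest Jordan block has size 3, contributing (x + 4)^3

So m_A(x) = (x + 4)^3 = x^3 + 12*x^2 + 48*x + 64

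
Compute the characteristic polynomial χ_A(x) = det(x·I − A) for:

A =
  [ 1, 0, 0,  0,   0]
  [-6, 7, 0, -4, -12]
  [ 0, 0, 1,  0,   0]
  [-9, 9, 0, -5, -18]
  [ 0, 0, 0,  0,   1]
x^5 - 5*x^4 + 10*x^3 - 10*x^2 + 5*x - 1

Expanding det(x·I − A) (e.g. by cofactor expansion or by noting that A is similar to its Jordan form J, which has the same characteristic polynomial as A) gives
  χ_A(x) = x^5 - 5*x^4 + 10*x^3 - 10*x^2 + 5*x - 1
which factors as (x - 1)^5. The eigenvalues (with algebraic multiplicities) are λ = 1 with multiplicity 5.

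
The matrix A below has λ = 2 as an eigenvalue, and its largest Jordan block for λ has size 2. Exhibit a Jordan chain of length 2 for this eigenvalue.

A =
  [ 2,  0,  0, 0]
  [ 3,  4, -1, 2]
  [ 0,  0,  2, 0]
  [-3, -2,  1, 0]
A Jordan chain for λ = 2 of length 2:
v_1 = (0, 3, 0, -3)ᵀ
v_2 = (1, 0, 0, 0)ᵀ

Let N = A − (2)·I. We want v_2 with N^2 v_2 = 0 but N^1 v_2 ≠ 0; then v_{j-1} := N · v_j for j = 2, …, 2.

Pick v_2 = (1, 0, 0, 0)ᵀ.
Then v_1 = N · v_2 = (0, 3, 0, -3)ᵀ.

Sanity check: (A − (2)·I) v_1 = (0, 0, 0, 0)ᵀ = 0. ✓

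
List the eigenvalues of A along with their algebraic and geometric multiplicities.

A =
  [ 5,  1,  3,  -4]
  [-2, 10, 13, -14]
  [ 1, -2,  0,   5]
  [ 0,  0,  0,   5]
λ = 5: alg = 4, geom = 2

Step 1 — factor the characteristic polynomial to read off the algebraic multiplicities:
  χ_A(x) = (x - 5)^4

Step 2 — compute geometric multiplicities via the rank-nullity identity g(λ) = n − rank(A − λI):
  rank(A − (5)·I) = 2, so dim ker(A − (5)·I) = n − 2 = 2

Summary:
  λ = 5: algebraic multiplicity = 4, geometric multiplicity = 2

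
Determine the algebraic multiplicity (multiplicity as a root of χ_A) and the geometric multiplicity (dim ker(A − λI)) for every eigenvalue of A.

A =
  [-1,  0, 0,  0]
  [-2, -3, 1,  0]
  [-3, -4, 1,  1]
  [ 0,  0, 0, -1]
λ = -1: alg = 4, geom = 2

Step 1 — factor the characteristic polynomial to read off the algebraic multiplicities:
  χ_A(x) = (x + 1)^4

Step 2 — compute geometric multiplicities via the rank-nullity identity g(λ) = n − rank(A − λI):
  rank(A − (-1)·I) = 2, so dim ker(A − (-1)·I) = n − 2 = 2

Summary:
  λ = -1: algebraic multiplicity = 4, geometric multiplicity = 2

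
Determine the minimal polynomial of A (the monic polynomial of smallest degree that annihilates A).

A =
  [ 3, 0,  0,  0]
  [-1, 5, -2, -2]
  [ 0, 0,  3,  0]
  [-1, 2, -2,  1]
x^2 - 6*x + 9

The characteristic polynomial is χ_A(x) = (x - 3)^4, so the eigenvalues are known. The minimal polynomial is
  m_A(x) = Π_λ (x − λ)^{k_λ}
where k_λ is the size of the *largest* Jordan block for λ (equivalently, the smallest k with (A − λI)^k v = 0 for every generalised eigenvector v of λ).

  λ = 3: largest Jordan block has size 2, contributing (x − 3)^2

So m_A(x) = (x - 3)^2 = x^2 - 6*x + 9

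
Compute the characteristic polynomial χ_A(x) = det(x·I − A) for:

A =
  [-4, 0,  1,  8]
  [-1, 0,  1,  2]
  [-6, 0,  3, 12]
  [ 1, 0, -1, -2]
x^4 + 3*x^3

Expanding det(x·I − A) (e.g. by cofactor expansion or by noting that A is similar to its Jordan form J, which has the same characteristic polynomial as A) gives
  χ_A(x) = x^4 + 3*x^3
which factors as x^3*(x + 3). The eigenvalues (with algebraic multiplicities) are λ = -3 with multiplicity 1, λ = 0 with multiplicity 3.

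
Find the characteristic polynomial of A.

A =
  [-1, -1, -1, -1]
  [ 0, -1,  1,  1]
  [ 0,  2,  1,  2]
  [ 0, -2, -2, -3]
x^4 + 4*x^3 + 6*x^2 + 4*x + 1

Expanding det(x·I − A) (e.g. by cofactor expansion or by noting that A is similar to its Jordan form J, which has the same characteristic polynomial as A) gives
  χ_A(x) = x^4 + 4*x^3 + 6*x^2 + 4*x + 1
which factors as (x + 1)^4. The eigenvalues (with algebraic multiplicities) are λ = -1 with multiplicity 4.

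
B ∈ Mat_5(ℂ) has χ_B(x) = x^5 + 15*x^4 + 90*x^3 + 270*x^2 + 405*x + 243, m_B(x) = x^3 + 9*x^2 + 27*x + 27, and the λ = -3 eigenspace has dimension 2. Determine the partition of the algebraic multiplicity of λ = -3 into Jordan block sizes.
Block sizes for λ = -3: [3, 2]

Step 1 — from the characteristic polynomial, algebraic multiplicity of λ = -3 is 5. From dim ker(B − (-3)·I) = 2, there are exactly 2 Jordan blocks for λ = -3.
Step 2 — from the minimal polynomial, the factor (x + 3)^3 tells us the largest block for λ = -3 has size 3.
Step 3 — with total size 5, 2 blocks, and largest block 3, the block sizes (in nonincreasing order) are [3, 2].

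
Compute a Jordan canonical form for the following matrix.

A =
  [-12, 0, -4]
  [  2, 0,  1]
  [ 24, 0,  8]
J_1(-4) ⊕ J_2(0)

The characteristic polynomial is
  det(x·I − A) = x^3 + 4*x^2 = x^2*(x + 4)

Eigenvalues and multiplicities (the geometric multiplicity of λ is n − rank(A − λI), which equals the number of Jordan blocks for λ):
  λ = -4: algebraic multiplicity = 1, geometric multiplicity = 1
  λ = 0: algebraic multiplicity = 2, geometric multiplicity = 1

Determining the block sizes for each eigenvalue:
  λ = -4: one block (gm = 1), so the single block has size am = 1 → block sizes [1]
  λ = 0: one block (gm = 1), so the single block has size am = 2 → block sizes [2]

Assembling the blocks gives a Jordan form
J =
  [-4, 0, 0]
  [ 0, 0, 1]
  [ 0, 0, 0]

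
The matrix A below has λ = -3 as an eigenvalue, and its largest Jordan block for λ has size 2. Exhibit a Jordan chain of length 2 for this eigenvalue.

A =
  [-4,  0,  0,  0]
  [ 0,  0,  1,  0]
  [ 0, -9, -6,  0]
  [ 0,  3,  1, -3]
A Jordan chain for λ = -3 of length 2:
v_1 = (0, 3, -9, 3)ᵀ
v_2 = (0, 1, 0, 0)ᵀ

Let N = A − (-3)·I. We want v_2 with N^2 v_2 = 0 but N^1 v_2 ≠ 0; then v_{j-1} := N · v_j for j = 2, …, 2.

Pick v_2 = (0, 1, 0, 0)ᵀ.
Then v_1 = N · v_2 = (0, 3, -9, 3)ᵀ.

Sanity check: (A − (-3)·I) v_1 = (0, 0, 0, 0)ᵀ = 0. ✓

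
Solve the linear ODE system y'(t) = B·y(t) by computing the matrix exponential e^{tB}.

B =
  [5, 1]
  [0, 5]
e^{tB} =
  [exp(5*t), t*exp(5*t)]
  [0, exp(5*t)]

Strategy: write B = P · J · P⁻¹ where J is a Jordan canonical form, so e^{tB} = P · e^{tJ} · P⁻¹, and e^{tJ} can be computed block-by-block.

B has Jordan form
J =
  [5, 1]
  [0, 5]
(up to reordering of blocks).

Per-block formulas:
  For a 2×2 Jordan block J_2(5): exp(t · J_2(5)) = e^(5t)·(I + t·N), where N is the 2×2 nilpotent shift.

After assembling e^{tJ} and conjugating by P, we get:

e^{tB} =
  [exp(5*t), t*exp(5*t)]
  [0, exp(5*t)]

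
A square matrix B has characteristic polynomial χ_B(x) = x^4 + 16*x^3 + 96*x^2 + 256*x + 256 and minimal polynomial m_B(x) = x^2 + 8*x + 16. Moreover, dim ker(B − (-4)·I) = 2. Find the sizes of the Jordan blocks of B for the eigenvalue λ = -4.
Block sizes for λ = -4: [2, 2]

Step 1 — from the characteristic polynomial, algebraic multiplicity of λ = -4 is 4. From dim ker(B − (-4)·I) = 2, there are exactly 2 Jordan blocks for λ = -4.
Step 2 — from the minimal polynomial, the factor (x + 4)^2 tells us the largest block for λ = -4 has size 2.
Step 3 — with total size 4, 2 blocks, and largest block 2, the block sizes (in nonincreasing order) are [2, 2].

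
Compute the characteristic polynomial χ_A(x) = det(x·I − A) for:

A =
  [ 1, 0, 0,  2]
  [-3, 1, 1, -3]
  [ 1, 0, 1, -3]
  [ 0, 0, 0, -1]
x^4 - 2*x^3 + 2*x - 1

Expanding det(x·I − A) (e.g. by cofactor expansion or by noting that A is similar to its Jordan form J, which has the same characteristic polynomial as A) gives
  χ_A(x) = x^4 - 2*x^3 + 2*x - 1
which factors as (x - 1)^3*(x + 1). The eigenvalues (with algebraic multiplicities) are λ = -1 with multiplicity 1, λ = 1 with multiplicity 3.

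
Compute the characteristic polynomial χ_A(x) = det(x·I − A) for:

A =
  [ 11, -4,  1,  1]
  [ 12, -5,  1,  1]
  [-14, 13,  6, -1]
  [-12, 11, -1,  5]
x^4 - 17*x^3 + 90*x^2 - 108*x - 216

Expanding det(x·I − A) (e.g. by cofactor expansion or by noting that A is similar to its Jordan form J, which has the same characteristic polynomial as A) gives
  χ_A(x) = x^4 - 17*x^3 + 90*x^2 - 108*x - 216
which factors as (x - 6)^3*(x + 1). The eigenvalues (with algebraic multiplicities) are λ = -1 with multiplicity 1, λ = 6 with multiplicity 3.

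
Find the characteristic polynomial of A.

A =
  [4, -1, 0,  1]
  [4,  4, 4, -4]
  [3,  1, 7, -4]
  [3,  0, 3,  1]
x^4 - 16*x^3 + 96*x^2 - 256*x + 256

Expanding det(x·I − A) (e.g. by cofactor expansion or by noting that A is similar to its Jordan form J, which has the same characteristic polynomial as A) gives
  χ_A(x) = x^4 - 16*x^3 + 96*x^2 - 256*x + 256
which factors as (x - 4)^4. The eigenvalues (with algebraic multiplicities) are λ = 4 with multiplicity 4.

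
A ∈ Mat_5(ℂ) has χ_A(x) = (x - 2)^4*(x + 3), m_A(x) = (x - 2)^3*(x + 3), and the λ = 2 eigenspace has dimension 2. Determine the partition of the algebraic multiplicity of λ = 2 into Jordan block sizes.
Block sizes for λ = 2: [3, 1]

Step 1 — from the characteristic polynomial, algebraic multiplicity of λ = 2 is 4. From dim ker(A − (2)·I) = 2, there are exactly 2 Jordan blocks for λ = 2.
Step 2 — from the minimal polynomial, the factor (x − 2)^3 tells us the largest block for λ = 2 has size 3.
Step 3 — with total size 4, 2 blocks, and largest block 3, the block sizes (in nonincreasing order) are [3, 1].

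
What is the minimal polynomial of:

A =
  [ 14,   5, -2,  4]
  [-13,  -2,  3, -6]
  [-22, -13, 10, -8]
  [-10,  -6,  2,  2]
x^3 - 18*x^2 + 108*x - 216

The characteristic polynomial is χ_A(x) = (x - 6)^4, so the eigenvalues are known. The minimal polynomial is
  m_A(x) = Π_λ (x − λ)^{k_λ}
where k_λ is the size of the *largest* Jordan block for λ (equivalently, the smallest k with (A − λI)^k v = 0 for every generalised eigenvector v of λ).

  λ = 6: largest Jordan block has size 3, contributing (x − 6)^3

So m_A(x) = (x - 6)^3 = x^3 - 18*x^2 + 108*x - 216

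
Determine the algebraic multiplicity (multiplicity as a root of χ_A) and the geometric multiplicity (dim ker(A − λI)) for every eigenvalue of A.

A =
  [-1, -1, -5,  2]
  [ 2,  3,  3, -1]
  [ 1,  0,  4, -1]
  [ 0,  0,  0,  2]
λ = 2: alg = 4, geom = 2

Step 1 — factor the characteristic polynomial to read off the algebraic multiplicities:
  χ_A(x) = (x - 2)^4

Step 2 — compute geometric multiplicities via the rank-nullity identity g(λ) = n − rank(A − λI):
  rank(A − (2)·I) = 2, so dim ker(A − (2)·I) = n − 2 = 2

Summary:
  λ = 2: algebraic multiplicity = 4, geometric multiplicity = 2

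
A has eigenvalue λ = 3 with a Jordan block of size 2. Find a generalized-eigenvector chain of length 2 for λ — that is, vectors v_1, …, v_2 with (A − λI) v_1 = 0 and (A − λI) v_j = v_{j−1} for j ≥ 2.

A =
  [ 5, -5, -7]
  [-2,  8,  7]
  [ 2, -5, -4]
A Jordan chain for λ = 3 of length 2:
v_1 = (2, -2, 2)ᵀ
v_2 = (1, 0, 0)ᵀ

Let N = A − (3)·I. We want v_2 with N^2 v_2 = 0 but N^1 v_2 ≠ 0; then v_{j-1} := N · v_j for j = 2, …, 2.

Pick v_2 = (1, 0, 0)ᵀ.
Then v_1 = N · v_2 = (2, -2, 2)ᵀ.

Sanity check: (A − (3)·I) v_1 = (0, 0, 0)ᵀ = 0. ✓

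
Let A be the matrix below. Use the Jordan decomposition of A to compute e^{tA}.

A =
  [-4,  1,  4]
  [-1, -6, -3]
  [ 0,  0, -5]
e^{tA} =
  [t*exp(-5*t) + exp(-5*t), t*exp(-5*t), t^2*exp(-5*t)/2 + 4*t*exp(-5*t)]
  [-t*exp(-5*t), -t*exp(-5*t) + exp(-5*t), -t^2*exp(-5*t)/2 - 3*t*exp(-5*t)]
  [0, 0, exp(-5*t)]

Strategy: write A = P · J · P⁻¹ where J is a Jordan canonical form, so e^{tA} = P · e^{tJ} · P⁻¹, and e^{tJ} can be computed block-by-block.

A has Jordan form
J =
  [-5,  1,  0]
  [ 0, -5,  1]
  [ 0,  0, -5]
(up to reordering of blocks).

Per-block formulas:
  For a 3×3 Jordan block J_3(-5): exp(t · J_3(-5)) = e^(-5t)·(I + t·N + (t^2/2)·N^2), where N is the 3×3 nilpotent shift.

After assembling e^{tJ} and conjugating by P, we get:

e^{tA} =
  [t*exp(-5*t) + exp(-5*t), t*exp(-5*t), t^2*exp(-5*t)/2 + 4*t*exp(-5*t)]
  [-t*exp(-5*t), -t*exp(-5*t) + exp(-5*t), -t^2*exp(-5*t)/2 - 3*t*exp(-5*t)]
  [0, 0, exp(-5*t)]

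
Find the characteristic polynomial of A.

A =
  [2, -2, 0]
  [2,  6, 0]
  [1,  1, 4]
x^3 - 12*x^2 + 48*x - 64

Expanding det(x·I − A) (e.g. by cofactor expansion or by noting that A is similar to its Jordan form J, which has the same characteristic polynomial as A) gives
  χ_A(x) = x^3 - 12*x^2 + 48*x - 64
which factors as (x - 4)^3. The eigenvalues (with algebraic multiplicities) are λ = 4 with multiplicity 3.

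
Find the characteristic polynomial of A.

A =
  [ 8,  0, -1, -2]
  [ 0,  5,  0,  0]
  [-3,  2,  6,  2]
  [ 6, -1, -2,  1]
x^4 - 20*x^3 + 150*x^2 - 500*x + 625

Expanding det(x·I − A) (e.g. by cofactor expansion or by noting that A is similar to its Jordan form J, which has the same characteristic polynomial as A) gives
  χ_A(x) = x^4 - 20*x^3 + 150*x^2 - 500*x + 625
which factors as (x - 5)^4. The eigenvalues (with algebraic multiplicities) are λ = 5 with multiplicity 4.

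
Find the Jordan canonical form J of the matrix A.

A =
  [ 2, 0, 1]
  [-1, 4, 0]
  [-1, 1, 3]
J_3(3)

The characteristic polynomial is
  det(x·I − A) = x^3 - 9*x^2 + 27*x - 27 = (x - 3)^3

Eigenvalues and multiplicities (the geometric multiplicity of λ is n − rank(A − λI), which equals the number of Jordan blocks for λ):
  λ = 3: algebraic multiplicity = 3, geometric multiplicity = 1

Determining the block sizes for each eigenvalue:
  λ = 3: one block (gm = 1), so the single block has size am = 3 → block sizes [3]

Assembling the blocks gives a Jordan form
J =
  [3, 1, 0]
  [0, 3, 1]
  [0, 0, 3]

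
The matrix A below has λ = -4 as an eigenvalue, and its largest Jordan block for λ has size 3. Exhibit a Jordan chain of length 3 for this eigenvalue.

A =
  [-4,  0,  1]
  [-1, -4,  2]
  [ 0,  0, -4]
A Jordan chain for λ = -4 of length 3:
v_1 = (0, -1, 0)ᵀ
v_2 = (1, 2, 0)ᵀ
v_3 = (0, 0, 1)ᵀ

Let N = A − (-4)·I. We want v_3 with N^3 v_3 = 0 but N^2 v_3 ≠ 0; then v_{j-1} := N · v_j for j = 3, …, 2.

Pick v_3 = (0, 0, 1)ᵀ.
Then v_2 = N · v_3 = (1, 2, 0)ᵀ.
Then v_1 = N · v_2 = (0, -1, 0)ᵀ.

Sanity check: (A − (-4)·I) v_1 = (0, 0, 0)ᵀ = 0. ✓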